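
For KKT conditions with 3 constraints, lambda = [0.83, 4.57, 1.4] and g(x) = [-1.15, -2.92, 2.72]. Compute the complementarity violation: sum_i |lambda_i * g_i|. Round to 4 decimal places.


KKT complementary slackness check:
lambda_1 * g_1 = 0.83 * -1.15 = -0.9545
lambda_2 * g_2 = 4.57 * -2.92 = -13.3444
lambda_3 * g_3 = 1.4 * 2.72 = 3.808
Total violation = 0.9545 + 13.3444 + 3.808 = 18.1069


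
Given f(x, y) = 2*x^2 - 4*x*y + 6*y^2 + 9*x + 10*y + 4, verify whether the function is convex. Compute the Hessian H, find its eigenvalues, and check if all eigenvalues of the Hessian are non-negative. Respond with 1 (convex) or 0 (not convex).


The Hessian of f(x,y) = 2*x^2 - 4*x*y + 6*y^2 + 9*x + 10*y + 4 is:
H = [[4, -4], [-4, 12]]
Trace = 4 + 12 = 16
Determinant = 4*12 - (-4)^2 = 32
Discriminant = (16)^2 - 4*32 = 128.0
Eigenvalues: lambda_1 = 2.3431, lambda_2 = 13.6569
The function is convex.

1


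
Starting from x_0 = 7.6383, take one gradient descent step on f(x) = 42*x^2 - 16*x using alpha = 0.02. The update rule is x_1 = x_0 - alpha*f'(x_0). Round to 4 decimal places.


We compute the gradient at x_0 and apply the update.
f'(x) = 84*x - 16
f'(7.6383) = 84*7.6383 - 16 = 625.6172
x_1 = 7.6383 - 0.02*625.6172 = -4.874


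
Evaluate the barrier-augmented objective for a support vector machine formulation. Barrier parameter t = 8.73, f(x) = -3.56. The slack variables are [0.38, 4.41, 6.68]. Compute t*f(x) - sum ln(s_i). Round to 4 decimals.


Step 1: Compute log-barrier.
ln values: [-0.9676, 1.4839, 1.8991]
phi = -(-0.9676 + 1.4839 + 1.8991) = -2.4154
Step 2: Compute augmented objective.
t*f(x) = 8.73*-3.56 = -31.0788
Total = -31.0788 - 2.4154 = -33.4942


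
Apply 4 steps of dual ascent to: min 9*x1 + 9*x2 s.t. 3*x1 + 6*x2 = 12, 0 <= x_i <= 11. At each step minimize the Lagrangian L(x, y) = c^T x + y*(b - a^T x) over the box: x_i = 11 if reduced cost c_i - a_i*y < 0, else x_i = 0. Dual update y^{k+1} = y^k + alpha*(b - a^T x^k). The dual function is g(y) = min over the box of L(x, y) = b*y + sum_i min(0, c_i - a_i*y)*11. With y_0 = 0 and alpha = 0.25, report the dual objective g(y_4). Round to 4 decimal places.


Dual ascent for LP: min 9*x1 + 9*x2, 3*x1 + 6*x2 = 12, 0 <= x_i <= 11
Step 1: y^k = 0.0, reduced costs: (9.0, 9.0)
  x^k = (0.0, 0.0), subgradient = b - a^T x = 12.0
  y^{k+1} = 0.0 + 0.25*12.0 = 3.0
Step 2: y^k = 3.0, reduced costs: (0.0, -9.0)
  x^k = (0.0, 11.0), subgradient = b - a^T x = -54.0
  y^{k+1} = 3.0 + 0.25*-54.0 = -10.5
Step 3: y^k = -10.5, reduced costs: (40.5, 72.0)
  x^k = (0.0, 0.0), subgradient = b - a^T x = 12.0
  y^{k+1} = -10.5 + 0.25*12.0 = -7.5
Step 4: y^k = -7.5, reduced costs: (31.5, 54.0)
  x^k = (0.0, 0.0), subgradient = b - a^T x = 12.0
  y^{k+1} = -7.5 + 0.25*12.0 = -4.5
Dual objective at y_4 = -4.5: reduced costs (22.5, 36.0), box minimizer x = (0.0, 0.0)
g(y_4) = b*y + (c1 - a1*y)*x1 + (c2 - a2*y)*x2 = 12*(-4.5) + 22.5*0.0 + 36.0*0.0 = -54.0 + 0.0 + 0.0 = -54.0


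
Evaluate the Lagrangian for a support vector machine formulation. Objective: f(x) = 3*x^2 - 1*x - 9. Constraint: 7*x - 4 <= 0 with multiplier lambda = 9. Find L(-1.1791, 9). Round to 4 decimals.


Step 1: Evaluate f(x).
f(-1.1791) = 3*(-1.1791)^2 - 1*(-1.1791) - 9 = -3.6501
Step 2: Evaluate g(x).
g(-1.1791) = 7*-1.1791 - 4 = -12.2537
Step 3: Compute Lagrangian.
L = -3.6501 + 9*-12.2537 = -113.9334


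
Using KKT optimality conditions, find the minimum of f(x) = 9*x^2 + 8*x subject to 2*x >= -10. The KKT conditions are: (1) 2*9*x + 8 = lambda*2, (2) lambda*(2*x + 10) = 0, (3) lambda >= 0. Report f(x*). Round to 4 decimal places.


Step 1: Try lambda = 0 (constraint inactive).
Stationarity: 2*9*x + 8 = 0
x* = -8/(2*9) = -4/9 = -0.4444 (rounded; the exact value -4/9 is used below)
Check constraint: 2*-0.4444 = -0.8888 >= -10 -- satisfied.
Step 2: Compute optimal value.
f(x*) = 9*(-4/9)^2 + 8*(-4/9) = -1.7778


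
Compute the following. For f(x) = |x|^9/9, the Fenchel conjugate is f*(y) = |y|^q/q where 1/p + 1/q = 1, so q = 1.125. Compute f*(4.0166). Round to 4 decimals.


The conjugate exponent q satisfies 1/p + 1/q = 1.
p = 9, so q = 9/(9 - 1) = 1.125
|y|^q = 4.0166^1.125 = 4.779
f*(4.0166) = 4.779 / 1.125 = 4.248


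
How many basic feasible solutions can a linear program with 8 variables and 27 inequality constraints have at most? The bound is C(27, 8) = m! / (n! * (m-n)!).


Each vertex corresponds to some choice of n active constraints out of m, so the number of vertices is at most C(m, n) = m! / (n!(m-n)!).
m = 27, n = 8
Numerator: 27 * 26 * 25 * 24 * 23 * 22 * 21 * 20
Denominator: 8! = 40320
C(27, 8) = 2220075


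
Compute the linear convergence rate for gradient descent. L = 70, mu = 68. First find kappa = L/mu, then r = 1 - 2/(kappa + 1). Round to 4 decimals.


Step 1: Compute the condition number.
kappa = L/mu = 70/68 = 1.0294
Step 2: Compute the convergence rate.
r = 1 - 2/(kappa + 1) = 1 - 2*mu/(L + mu) = (L - mu)/(L + mu) = 2/138 = 0.0145


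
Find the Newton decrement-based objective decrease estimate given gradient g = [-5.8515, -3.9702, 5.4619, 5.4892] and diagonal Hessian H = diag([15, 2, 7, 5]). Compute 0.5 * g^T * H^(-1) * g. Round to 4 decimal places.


Step 1: H is diagonal, so H^(-1) * g = [-0.3901, -1.9851, 0.7803, 1.0978].
Step 2: g^T H^(-1) g = sum_i g_i^2 / H_ii
  = (-5.8515)^2/15 + (-3.9702)^2/2 + (5.4619)^2/7 + (5.4892)^2/5
  = 2.2827 + 7.8812 + 4.2618 + 6.0263 = 20.4519
Step 3: Objective decrease = 0.5 * g^T H^(-1) g = 10.226


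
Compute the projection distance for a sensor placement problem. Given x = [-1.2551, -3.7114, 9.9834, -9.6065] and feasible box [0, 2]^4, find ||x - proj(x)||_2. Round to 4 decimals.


Project each component onto [0, 2].
clip(-1.2551) = 0.0, clip(-3.7114) = 0.0, clip(9.9834) = 2.0, clip(-9.6065) = 0.0
Projection = [0.0, 0.0, 2.0, 0.0]
Squared diffs: [1.5753, 13.7745, 63.7347, 92.2848]
Distance = sqrt(171.3693) = 13.0908


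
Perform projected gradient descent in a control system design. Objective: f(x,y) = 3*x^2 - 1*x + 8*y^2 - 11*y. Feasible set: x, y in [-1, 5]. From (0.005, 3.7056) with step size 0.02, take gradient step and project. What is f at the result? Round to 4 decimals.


Step 1: Compute gradient at (0.005, 3.7056).
grad_x = 2*3*0.005 - 1 = -0.97
grad_y = 2*8*3.7056 - 11 = 48.2896
Step 2: Gradient step.
x_raw = 0.005 - 0.02*-0.97 = 0.0244
y_raw = 3.7056 - 0.02*48.2896 = 2.7398
Step 3: Project onto [-1, 5].
x_proj = clip(0.0244) = 0.0244
y_proj = clip(2.7398) = 2.7398
Step 4: Evaluate f.
f(0.0244, 2.7398) = 29.8919


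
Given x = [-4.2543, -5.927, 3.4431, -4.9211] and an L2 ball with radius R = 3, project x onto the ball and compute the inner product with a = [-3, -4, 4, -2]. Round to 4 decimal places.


Step 1: Compute ||x|| (intermediates to 6 decimals).
||x|| = sqrt((-4.2543)^2 + (-5.927)^2 + 3.4431^2 + (-4.9211)^2) = 9.449897
Step 2: Project.
Since ||x|| > R, scale = R/||x|| = 3/9.449897 = 0.317464, proj(x) = scale * x
proj(x) = [-1.350587, -1.881609, 1.09306, -1.562272]
Step 3: Dot product.
a^T * proj(x) = -3*(-1.350587) - 4*(-1.881609) + 4*1.09306 - 2*(-1.562272) = 19.075


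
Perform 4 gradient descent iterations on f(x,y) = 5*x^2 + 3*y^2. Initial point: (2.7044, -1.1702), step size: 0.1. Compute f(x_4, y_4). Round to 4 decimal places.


Gradient descent on f(x,y) = 5*x^2 + 3*y^2.
Starting point: (2.7044, -1.1702), alpha = 0.1
Step 1: grad_x = 2*5*2.7044 = 27.044, grad_y = 2*3*-1.1702 = -7.0212
  x_1 = 2.7044 - 0.1*27.044 = 0.0
  y_1 = -1.1702 - 0.1*-7.0212 = -0.4681
Step 2: grad_x = 2*5*0.0 = 0.0, grad_y = 2*3*-0.4681 = -2.8085
  x_2 = 0.0 - 0.1*0.0 = 0.0
  y_2 = -0.4681 - 0.1*-2.8085 = -0.1872
Step 3: grad_x = 2*5*0.0 = 0.0, grad_y = 2*3*-0.1872 = -1.1234
  x_3 = 0.0 - 0.1*0.0 = 0.0
  y_3 = -0.1872 - 0.1*-1.1234 = -0.0749
Step 4: grad_x = 2*5*0.0 = 0.0, grad_y = 2*3*-0.0749 = -0.4494
  x_4 = 0.0 - 0.1*0.0 = 0.0
  y_4 = -0.0749 - 0.1*-0.4494 = -0.03
f(0.0, -0.03) = 5*0.0^2 + 3*(-0.03)^2 = 0.0027


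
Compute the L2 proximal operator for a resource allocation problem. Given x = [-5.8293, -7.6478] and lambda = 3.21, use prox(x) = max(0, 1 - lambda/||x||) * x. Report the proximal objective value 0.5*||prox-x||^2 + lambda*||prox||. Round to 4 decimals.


Step 1: Compute ||x||.
||x|| = 9.6161
Step 2: Compute scaling factor.
scale = max(0, 1 - 3.21/9.6161) = 0.6662
Step 3: prox(x) = [-3.8834, -5.0949]
||prox(x)|| = 6.4061
Step 4: Proximal objective.
0.5*||prox-x||^2 = 5.1521
lambda*||prox|| = 20.5636
Total = 25.7157


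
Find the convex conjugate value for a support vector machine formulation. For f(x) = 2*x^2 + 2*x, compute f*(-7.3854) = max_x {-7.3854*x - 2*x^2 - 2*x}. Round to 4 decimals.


f*(y) = sup_x {y*x - a*x^2 - b*x} = sup_x {(y-b)*x - a*x^2}
FOC: (y - b) - 2a*x = 0 => x* = (y - b)/(2a)
x* = (-7.3854 - 2)/(2*2) = -2.3464
f*(-7.3854) = (y-b)^2/(4a) = (-7.3854 - 2)^2/(4*2)
= 88.0857/8 = 11.0107


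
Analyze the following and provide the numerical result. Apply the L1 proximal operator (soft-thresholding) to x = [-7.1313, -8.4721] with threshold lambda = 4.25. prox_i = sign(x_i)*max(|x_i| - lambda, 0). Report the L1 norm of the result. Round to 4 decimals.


Soft-thresholding with lambda = 4.25:
prox(-7.1313) = sign(-7.1313)*max(|-7.1313| - 4.25, 0) = -2.8813
prox(-8.4721) = sign(-8.4721)*max(|-8.4721| - 4.25, 0) = -4.2221
prox(x) = [-2.8813, -4.2221]
||prox(x)||_1 = 2.8813 + 4.2221 = 7.1034


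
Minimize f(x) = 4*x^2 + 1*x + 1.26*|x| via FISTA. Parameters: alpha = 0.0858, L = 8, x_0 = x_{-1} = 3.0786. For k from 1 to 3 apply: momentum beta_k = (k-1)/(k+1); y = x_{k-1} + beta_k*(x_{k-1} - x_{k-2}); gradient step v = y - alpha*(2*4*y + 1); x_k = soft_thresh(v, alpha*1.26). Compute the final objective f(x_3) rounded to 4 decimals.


FISTA on f(x) = 4*x^2 + 1*x + 1.26*|x|
L = 8, alpha = 0.0858
Iteration 1: beta = 0.0, y = 3.0786 + 0.0*(3.0786 - 3.0786) = 3.0786
  grad(y) = 25.6288, v = y - alpha*grad = 0.8796
  prox(v) = soft_thresh(0.8796, 0.1081) = 0.7715
Iteration 2: beta = 0.3333, y = 0.7715 + 0.3333*(0.7715 - 3.0786) = 0.0025
  grad(y) = 1.0202, v = y - alpha*grad = -0.085
  prox(v) = soft_thresh(-0.085, 0.1081) = 0.0
Iteration 3: beta = 0.5, y = 0.0 + 0.5*(0.0 - 0.7715) = -0.3858
  grad(y) = -2.0862, v = y - alpha*grad = -0.2068
  prox(v) = soft_thresh(-0.2068, 0.1081) = -0.0987
f(x_3) = 4*(-0.0987)^2 + 1*(-0.0987) + 1.26*|-0.0987| = 0.0646


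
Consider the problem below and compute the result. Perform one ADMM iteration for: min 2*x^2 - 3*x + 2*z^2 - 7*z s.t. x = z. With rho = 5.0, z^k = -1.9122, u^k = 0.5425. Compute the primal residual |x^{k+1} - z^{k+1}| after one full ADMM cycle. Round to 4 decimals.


ADMM iteration with rho = 5.0, z^k = -1.9122, u^k = 0.5425
Step 1: x-update.
Minimize 2*x^2 - 3*x + (5.0/2)*(x + 1.9122 + 0.5425)^2
FOC: (2*2 + 5.0)*x = 3 + 5.0*(-1.9122 - 0.5425)
x^{k+1} = -1.0304
Step 2: z-update.
Minimize 2*z^2 - 7*z + (5.0/2)*(-1.0304 - z + 0.5425)^2
FOC: (2*2 + 5.0)*z = 7 + 5.0*(-1.0304 + 0.5425)
z^{k+1} = 0.5067
Step 3: u-update.
u^{k+1} = 0.5425 - 1.0304 - 0.5067 = -0.9946
Step 4: Primal residual = |-1.0304 - 0.5067| = 1.5371


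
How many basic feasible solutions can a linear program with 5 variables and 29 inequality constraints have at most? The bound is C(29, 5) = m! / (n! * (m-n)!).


Each vertex corresponds to some choice of n active constraints out of m, so the number of vertices is at most C(m, n) = m! / (n!(m-n)!).
m = 29, n = 5
Numerator: 29 * 28 * 27 * 26 * 25
Denominator: 5! = 120
C(29, 5) = 118755


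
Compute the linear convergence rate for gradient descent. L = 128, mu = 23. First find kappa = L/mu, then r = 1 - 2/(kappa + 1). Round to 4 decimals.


Step 1: Compute the condition number.
kappa = L/mu = 128/23 = 5.5652
Step 2: Compute the convergence rate.
r = 1 - 2/(kappa + 1) = 1 - 2*mu/(L + mu) = (L - mu)/(L + mu) = 105/151 = 0.6954


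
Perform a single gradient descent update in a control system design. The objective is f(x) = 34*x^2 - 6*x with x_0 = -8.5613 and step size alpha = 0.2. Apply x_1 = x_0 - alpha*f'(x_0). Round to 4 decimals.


We compute the gradient at x_0 and apply the update.
f'(x) = 68*x - 6
f'(-8.5613) = 68*-8.5613 - 6 = -588.1684
x_1 = -8.5613 - 0.2*-588.1684 = 109.0724


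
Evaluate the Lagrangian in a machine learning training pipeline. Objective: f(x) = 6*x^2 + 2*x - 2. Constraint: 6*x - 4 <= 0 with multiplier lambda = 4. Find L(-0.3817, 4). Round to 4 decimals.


Step 1: Evaluate f(x).
f(-0.3817) = 6*(-0.3817)^2 + 2*(-0.3817) - 2 = -1.8892
Step 2: Evaluate g(x).
g(-0.3817) = 6*-0.3817 - 4 = -6.2902
Step 3: Compute Lagrangian.
L = -1.8892 + 4*-6.2902 = -27.05


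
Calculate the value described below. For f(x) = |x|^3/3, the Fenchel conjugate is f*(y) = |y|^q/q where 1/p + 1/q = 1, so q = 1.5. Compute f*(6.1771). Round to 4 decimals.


The conjugate exponent q satisfies 1/p + 1/q = 1.
p = 3, so q = 3/(3 - 1) = 1.5
|y|^q = 6.1771^1.5 = 15.3524
f*(6.1771) = 15.3524 / 1.5 = 10.2349


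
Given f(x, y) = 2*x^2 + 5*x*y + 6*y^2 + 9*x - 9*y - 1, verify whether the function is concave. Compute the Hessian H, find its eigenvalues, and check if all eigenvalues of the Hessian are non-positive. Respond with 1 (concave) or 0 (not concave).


The Hessian of f(x,y) = 2*x^2 + 5*x*y + 6*y^2 + 9*x - 9*y - 1 is:
H = [[4, 5], [5, 12]]
Trace = 4 + 12 = 16
Determinant = 4*12 - (5)^2 = 23
Discriminant = (16)^2 - 4*23 = 164.0
Eigenvalues: lambda_1 = 1.5969, lambda_2 = 14.4031
The function is not concave.

0


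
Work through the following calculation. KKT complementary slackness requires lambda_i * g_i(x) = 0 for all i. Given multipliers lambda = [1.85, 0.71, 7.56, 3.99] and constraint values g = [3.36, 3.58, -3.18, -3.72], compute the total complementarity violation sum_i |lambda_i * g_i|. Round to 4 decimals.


KKT complementary slackness check:
lambda_1 * g_1 = 1.85 * 3.36 = 6.216
lambda_2 * g_2 = 0.71 * 3.58 = 2.5418
lambda_3 * g_3 = 7.56 * -3.18 = -24.0408
lambda_4 * g_4 = 3.99 * -3.72 = -14.8428
Total violation = 6.216 + 2.5418 + 24.0408 + 14.8428 = 47.6414


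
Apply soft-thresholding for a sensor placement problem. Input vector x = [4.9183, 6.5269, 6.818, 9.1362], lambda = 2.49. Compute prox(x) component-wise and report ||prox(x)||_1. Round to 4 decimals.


Soft-thresholding with lambda = 2.49:
prox(4.9183) = sign(4.9183)*max(|4.9183| - 2.49, 0) = 2.4283
prox(6.5269) = sign(6.5269)*max(|6.5269| - 2.49, 0) = 4.0369
prox(6.818) = sign(6.818)*max(|6.818| - 2.49, 0) = 4.328
prox(9.1362) = sign(9.1362)*max(|9.1362| - 2.49, 0) = 6.6462
prox(x) = [2.4283, 4.0369, 4.328, 6.6462]
||prox(x)||_1 = 2.4283 + 4.0369 + 4.328 + 6.6462 = 17.4394


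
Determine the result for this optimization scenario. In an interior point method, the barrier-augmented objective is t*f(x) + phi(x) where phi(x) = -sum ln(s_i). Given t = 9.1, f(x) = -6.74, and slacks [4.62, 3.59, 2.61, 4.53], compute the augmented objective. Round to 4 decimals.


Step 1: Compute log-barrier.
ln values: [1.5304, 1.2782, 0.9594, 1.5107]
phi = -(1.5304 + 1.2782 + 0.9594 + 1.5107) = -5.2786
Step 2: Compute augmented objective.
t*f(x) = 9.1*-6.74 = -61.334
Total = -61.334 - 5.2786 = -66.6126


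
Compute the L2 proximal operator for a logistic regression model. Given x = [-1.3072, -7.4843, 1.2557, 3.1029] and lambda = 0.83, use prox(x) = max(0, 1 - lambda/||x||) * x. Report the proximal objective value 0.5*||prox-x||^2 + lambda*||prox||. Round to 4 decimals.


Step 1: Compute ||x||.
||x|| = 8.3023
Step 2: Compute scaling factor.
scale = max(0, 1 - 0.83/8.3023) = 0.9
Step 3: prox(x) = [-1.1765, -6.7361, 1.1302, 2.7927]
||prox(x)|| = 7.4723
Step 4: Proximal objective.
0.5*||prox-x||^2 = 0.3445
lambda*||prox|| = 6.202
Total = 6.5465


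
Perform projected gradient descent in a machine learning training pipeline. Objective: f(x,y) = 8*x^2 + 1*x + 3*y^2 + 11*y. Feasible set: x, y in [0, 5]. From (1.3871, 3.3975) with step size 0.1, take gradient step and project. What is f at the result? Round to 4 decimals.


Step 1: Compute gradient at (1.3871, 3.3975).
grad_x = 2*8*1.3871 + 1 = 23.1936
grad_y = 2*3*3.3975 + 11 = 31.385
Step 2: Gradient step.
x_raw = 1.3871 - 0.1*23.1936 = -0.9323
y_raw = 3.3975 - 0.1*31.385 = 0.259
Step 3: Project onto [0, 5].
x_proj = clip(-0.9323) = 0.0
y_proj = clip(0.259) = 0.259
Step 4: Evaluate f.
f(0.0, 0.259) = 3.0502


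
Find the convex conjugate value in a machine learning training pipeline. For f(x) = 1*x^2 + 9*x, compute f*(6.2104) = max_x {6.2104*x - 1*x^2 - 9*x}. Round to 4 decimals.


f*(y) = sup_x {y*x - a*x^2 - b*x} = sup_x {(y-b)*x - a*x^2}
FOC: (y - b) - 2a*x = 0 => x* = (y - b)/(2a)
x* = (6.2104 - 9)/(2*1) = -1.3948
f*(6.2104) = (y-b)^2/(4a) = (6.2104 - 9)^2/(4*1)
= 7.7819/4 = 1.9455


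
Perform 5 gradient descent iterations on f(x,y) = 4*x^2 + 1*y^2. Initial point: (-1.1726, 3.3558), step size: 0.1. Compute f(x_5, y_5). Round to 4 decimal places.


Gradient descent on f(x,y) = 4*x^2 + 1*y^2.
Starting point: (-1.1726, 3.3558), alpha = 0.1
Step 1: grad_x = 2*4*-1.1726 = -9.3808, grad_y = 2*1*3.3558 = 6.7116
  x_1 = -1.1726 - 0.1*-9.3808 = -0.2345
  y_1 = 3.3558 - 0.1*6.7116 = 2.6846
Step 2: grad_x = 2*4*-0.2345 = -1.8762, grad_y = 2*1*2.6846 = 5.3693
  x_2 = -0.2345 - 0.1*-1.8762 = -0.0469
  y_2 = 2.6846 - 0.1*5.3693 = 2.1477
Step 3: grad_x = 2*4*-0.0469 = -0.3752, grad_y = 2*1*2.1477 = 4.2954
  x_3 = -0.0469 - 0.1*-0.3752 = -0.0094
  y_3 = 2.1477 - 0.1*4.2954 = 1.7182
Step 4: grad_x = 2*4*-0.0094 = -0.075, grad_y = 2*1*1.7182 = 3.4363
  x_4 = -0.0094 - 0.1*-0.075 = -0.0019
  y_4 = 1.7182 - 0.1*3.4363 = 1.3745
Step 5: grad_x = 2*4*-0.0019 = -0.015, grad_y = 2*1*1.3745 = 2.7491
  x_5 = -0.0019 - 0.1*-0.015 = -0.0004
  y_5 = 1.3745 - 0.1*2.7491 = 1.0996
f(-0.0004, 1.0996) = 4*(-0.0004)^2 + 1*1.0996^2 = 1.2092


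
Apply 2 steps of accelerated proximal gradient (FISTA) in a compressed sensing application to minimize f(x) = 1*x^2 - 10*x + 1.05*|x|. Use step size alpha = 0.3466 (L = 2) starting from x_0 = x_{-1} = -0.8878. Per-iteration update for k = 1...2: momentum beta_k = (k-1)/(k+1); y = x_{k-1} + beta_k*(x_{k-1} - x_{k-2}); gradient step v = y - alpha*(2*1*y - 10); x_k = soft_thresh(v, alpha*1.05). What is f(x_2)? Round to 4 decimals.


FISTA on f(x) = 1*x^2 - 10*x + 1.05*|x|
L = 2, alpha = 0.3466
Iteration 1: beta = 0.0, y = -0.8878 + 0.0*(-0.8878 + 0.8878) = -0.8878
  grad(y) = -11.7756, v = y - alpha*grad = 3.1936
  prox(v) = soft_thresh(3.1936, 0.3639) = 2.8297
Iteration 2: beta = 0.3333, y = 2.8297 + 0.3333*(2.8297 + 0.8878) = 4.0689
  grad(y) = -1.8623, v = y - alpha*grad = 4.7143
  prox(v) = soft_thresh(4.7143, 0.3639) = 4.3504
f(x_2) = 1*4.3504^2 - 10*4.3504 + 1.05*|4.3504| = -20.0101


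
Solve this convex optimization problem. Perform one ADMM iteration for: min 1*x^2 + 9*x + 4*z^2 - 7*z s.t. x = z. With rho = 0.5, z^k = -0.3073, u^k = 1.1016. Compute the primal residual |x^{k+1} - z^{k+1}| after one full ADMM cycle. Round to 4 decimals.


ADMM iteration with rho = 0.5, z^k = -0.3073, u^k = 1.1016
Step 1: x-update.
Minimize 1*x^2 + 9*x + (0.5/2)*(x + 0.3073 + 1.1016)^2
FOC: (2*1 + 0.5)*x = -9 + 0.5*(-0.3073 - 1.1016)
x^{k+1} = -3.8818
Step 2: z-update.
Minimize 4*z^2 - 7*z + (0.5/2)*(-3.8818 - z + 1.1016)^2
FOC: (2*4 + 0.5)*z = 7 + 0.5*(-3.8818 + 1.1016)
z^{k+1} = 0.66
Step 3: u-update.
u^{k+1} = 1.1016 - 3.8818 - 0.66 = -3.4402
Step 4: Primal residual = |-3.8818 - 0.66| = 4.5418


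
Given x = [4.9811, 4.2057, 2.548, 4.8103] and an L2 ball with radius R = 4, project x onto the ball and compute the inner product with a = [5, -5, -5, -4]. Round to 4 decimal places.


Step 1: Compute ||x|| (intermediates to 6 decimals).
||x|| = sqrt(4.9811^2 + 4.2057^2 + 2.548^2 + 4.8103^2) = 8.492971
Step 2: Project.
Since ||x|| > R, scale = R/||x|| = 4/8.492971 = 0.470978, proj(x) = scale * x
proj(x) = [2.345989, 1.980792, 1.200052, 2.265545]
Step 3: Dot product.
a^T * proj(x) = 5*2.345989 - 5*1.980792 - 5*1.200052 - 4*2.265545 = -13.2365


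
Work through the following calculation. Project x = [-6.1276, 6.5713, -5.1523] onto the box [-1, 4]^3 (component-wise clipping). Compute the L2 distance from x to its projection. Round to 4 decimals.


Project each component onto [-1, 4].
clip(-6.1276) = -1.0, clip(6.5713) = 4.0, clip(-5.1523) = -1.0
Projection = [-1.0, 4.0, -1.0]
Squared diffs: [26.2923, 6.6116, 17.2416]
Distance = sqrt(50.1455) = 7.0813


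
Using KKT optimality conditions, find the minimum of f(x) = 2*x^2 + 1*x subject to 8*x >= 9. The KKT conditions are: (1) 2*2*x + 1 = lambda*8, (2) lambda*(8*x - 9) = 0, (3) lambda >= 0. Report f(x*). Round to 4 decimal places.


Step 1: Try lambda = 0 (constraint inactive).
x_unc = -1/(2*2) = -0.25
Check: 8*-0.25 = -2.0 < 9 -- violated!
Step 2: Constraint must be active: 8*x = 9
x* = 9/8 = 1.125
lambda = (2*2*1.125 + 1)/8 = 0.6875
Step 3: Compute optimal value.
f(x*) = 2*1.125^2 + 1*1.125 = 3.6563


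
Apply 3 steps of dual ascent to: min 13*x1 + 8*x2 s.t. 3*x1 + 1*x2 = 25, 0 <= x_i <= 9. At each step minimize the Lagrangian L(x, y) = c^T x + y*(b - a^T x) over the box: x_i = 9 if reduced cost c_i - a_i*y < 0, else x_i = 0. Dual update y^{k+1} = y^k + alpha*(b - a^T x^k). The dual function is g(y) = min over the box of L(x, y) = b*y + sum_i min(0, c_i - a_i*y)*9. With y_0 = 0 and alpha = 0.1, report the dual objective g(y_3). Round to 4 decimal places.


Dual ascent for LP: min 13*x1 + 8*x2, 3*x1 + 1*x2 = 25, 0 <= x_i <= 9
Step 1: y^k = 0.0, reduced costs: (13.0, 8.0)
  x^k = (0.0, 0.0), subgradient = b - a^T x = 25.0
  y^{k+1} = 0.0 + 0.1*25.0 = 2.5
Step 2: y^k = 2.5, reduced costs: (5.5, 5.5)
  x^k = (0.0, 0.0), subgradient = b - a^T x = 25.0
  y^{k+1} = 2.5 + 0.1*25.0 = 5.0
Step 3: y^k = 5.0, reduced costs: (-2.0, 3.0)
  x^k = (9.0, 0.0), subgradient = b - a^T x = -2.0
  y^{k+1} = 5.0 + 0.1*-2.0 = 4.8
Dual objective at y_3 = 4.8: reduced costs (-1.4, 3.2), box minimizer x = (9.0, 0.0)
g(y_3) = b*y + (c1 - a1*y)*x1 + (c2 - a2*y)*x2 = 25*4.8 + (-1.4)*9.0 + 3.2*0.0 = 120.0 - 12.6 + 0.0 = 107.4


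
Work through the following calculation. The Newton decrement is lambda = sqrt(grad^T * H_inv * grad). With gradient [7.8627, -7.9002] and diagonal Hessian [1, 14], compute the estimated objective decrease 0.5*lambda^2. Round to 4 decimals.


Step 1: H is diagonal, so H^(-1) * g = [7.8627, -0.5643].
Step 2: g^T H^(-1) g = sum_i g_i^2 / H_ii
  = (7.8627)^2/1 + (-7.9002)^2/14
  = 61.8221 + 4.4581 = 66.2801
Step 3: Objective decrease = 0.5 * g^T H^(-1) g = 33.1401


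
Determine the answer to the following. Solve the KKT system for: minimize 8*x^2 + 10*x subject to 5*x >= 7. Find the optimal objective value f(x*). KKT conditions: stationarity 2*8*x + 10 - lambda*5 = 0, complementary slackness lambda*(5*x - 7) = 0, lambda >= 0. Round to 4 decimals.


Step 1: Try lambda = 0 (constraint inactive).
x_unc = -10/(2*8) = -0.625
Check: 5*-0.625 = -3.125 < 7 -- violated!
Step 2: Constraint must be active: 5*x = 7
x* = 7/5 = 1.4
lambda = (2*8*1.4 + 10)/5 = 6.48
Step 3: Compute optimal value.
f(x*) = 8*1.4^2 + 10*1.4 = 29.68


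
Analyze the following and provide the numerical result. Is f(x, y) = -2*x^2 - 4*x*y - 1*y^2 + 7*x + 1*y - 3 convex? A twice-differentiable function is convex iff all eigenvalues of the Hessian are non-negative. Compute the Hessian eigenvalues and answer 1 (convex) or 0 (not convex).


The Hessian of f(x,y) = -2*x^2 - 4*x*y - 1*y^2 + 7*x + 1*y - 3 is:
H = [[-4, -4], [-4, -2]]
Trace = -4 - 2 = -6
Determinant = -4*-2 - (-4)^2 = -8
Discriminant = (-6)^2 - 4*-8 = 68.0
Eigenvalues: lambda_1 = -7.1231, lambda_2 = 1.1231
The function is not convex.

0


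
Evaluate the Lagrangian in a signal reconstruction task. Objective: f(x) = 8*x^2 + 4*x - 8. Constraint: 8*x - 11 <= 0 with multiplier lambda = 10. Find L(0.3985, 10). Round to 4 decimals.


Step 1: Evaluate f(x).
f(0.3985) = 8*0.3985^2 + 4*0.3985 - 8 = -5.1356
Step 2: Evaluate g(x).
g(0.3985) = 8*0.3985 - 11 = -7.812
Step 3: Compute Lagrangian.
L = -5.1356 + 10*-7.812 = -83.2556


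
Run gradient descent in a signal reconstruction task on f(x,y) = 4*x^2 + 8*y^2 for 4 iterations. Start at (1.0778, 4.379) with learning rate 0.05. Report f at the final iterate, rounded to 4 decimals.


Gradient descent on f(x,y) = 4*x^2 + 8*y^2.
Starting point: (1.0778, 4.379), alpha = 0.05
Step 1: grad_x = 2*4*1.0778 = 8.6224, grad_y = 2*8*4.379 = 70.064
  x_1 = 1.0778 - 0.05*8.6224 = 0.6467
  y_1 = 4.379 - 0.05*70.064 = 0.8758
Step 2: grad_x = 2*4*0.6467 = 5.1734, grad_y = 2*8*0.8758 = 14.0128
  x_2 = 0.6467 - 0.05*5.1734 = 0.388
  y_2 = 0.8758 - 0.05*14.0128 = 0.1752
Step 3: grad_x = 2*4*0.388 = 3.1041, grad_y = 2*8*0.1752 = 2.8026
  x_3 = 0.388 - 0.05*3.1041 = 0.2328
  y_3 = 0.1752 - 0.05*2.8026 = 0.035
Step 4: grad_x = 2*4*0.2328 = 1.8624, grad_y = 2*8*0.035 = 0.5605
  x_4 = 0.2328 - 0.05*1.8624 = 0.1397
  y_4 = 0.035 - 0.05*0.5605 = 0.007
f(0.1397, 0.007) = 4*0.1397^2 + 8*0.007^2 = 0.0784


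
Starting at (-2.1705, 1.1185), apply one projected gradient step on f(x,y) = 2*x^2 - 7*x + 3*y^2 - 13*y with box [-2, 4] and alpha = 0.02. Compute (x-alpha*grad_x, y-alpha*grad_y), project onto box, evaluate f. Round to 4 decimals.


Step 1: Compute gradient at (-2.1705, 1.1185).
grad_x = 2*2*-2.1705 - 7 = -15.682
grad_y = 2*3*1.1185 - 13 = -6.289
Step 2: Gradient step.
x_raw = -2.1705 - 0.02*-15.682 = -1.8569
y_raw = 1.1185 - 0.02*-6.289 = 1.2443
Step 3: Project onto [-2, 4].
x_proj = clip(-1.8569) = -1.8569
y_proj = clip(1.2443) = 1.2443
Step 4: Evaluate f.
f(-1.8569, 1.2443) = 8.3629


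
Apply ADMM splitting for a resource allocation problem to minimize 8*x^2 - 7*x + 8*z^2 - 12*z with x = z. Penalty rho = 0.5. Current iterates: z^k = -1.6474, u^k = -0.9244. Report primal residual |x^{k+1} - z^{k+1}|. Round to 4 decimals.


ADMM iteration with rho = 0.5, z^k = -1.6474, u^k = -0.9244
Step 1: x-update.
Minimize 8*x^2 - 7*x + (0.5/2)*(x + 1.6474 - 0.9244)^2
FOC: (2*8 + 0.5)*x = 7 + 0.5*(-1.6474 + 0.9244)
x^{k+1} = 0.4023
Step 2: z-update.
Minimize 8*z^2 - 12*z + (0.5/2)*(0.4023 - z - 0.9244)^2
FOC: (2*8 + 0.5)*z = 12 + 0.5*(0.4023 - 0.9244)
z^{k+1} = 0.7115
Step 3: u-update.
u^{k+1} = -0.9244 + 0.4023 - 0.7115 = -1.2335
Step 4: Primal residual = |0.4023 - 0.7115| = 0.3091


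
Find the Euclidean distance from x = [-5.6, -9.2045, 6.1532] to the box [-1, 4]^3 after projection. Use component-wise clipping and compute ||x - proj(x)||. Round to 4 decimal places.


Project each component onto [-1, 4].
clip(-5.6) = -1.0, clip(-9.2045) = -1.0, clip(6.1532) = 4.0
Projection = [-1.0, -1.0, 4.0]
Squared diffs: [21.16, 67.3138, 4.6363]
Distance = sqrt(93.1101) = 9.6494


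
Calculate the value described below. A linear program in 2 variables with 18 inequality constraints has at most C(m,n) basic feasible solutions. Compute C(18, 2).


Each vertex corresponds to some choice of n active constraints out of m, so the number of vertices is at most C(m, n) = m! / (n!(m-n)!).
m = 18, n = 2
Numerator: 18 * 17
Denominator: 2! = 2
C(18, 2) = 153


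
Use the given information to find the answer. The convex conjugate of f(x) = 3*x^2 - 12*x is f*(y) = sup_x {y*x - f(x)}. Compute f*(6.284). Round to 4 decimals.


f*(y) = sup_x {y*x - a*x^2 - b*x} = sup_x {(y-b)*x - a*x^2}
FOC: (y - b) - 2a*x = 0 => x* = (y - b)/(2a)
x* = (6.284 + 12)/(2*3) = 3.0473
f*(6.284) = (y-b)^2/(4a) = (6.284 + 12)^2/(4*3)
= 334.3047/12 = 27.8587


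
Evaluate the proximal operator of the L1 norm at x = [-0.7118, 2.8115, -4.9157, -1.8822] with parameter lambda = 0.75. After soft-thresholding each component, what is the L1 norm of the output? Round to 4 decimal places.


Soft-thresholding with lambda = 0.75:
prox(-0.7118) = sign(-0.7118)*max(|-0.7118| - 0.75, 0) = 0.0
prox(2.8115) = sign(2.8115)*max(|2.8115| - 0.75, 0) = 2.0615
prox(-4.9157) = sign(-4.9157)*max(|-4.9157| - 0.75, 0) = -4.1657
prox(-1.8822) = sign(-1.8822)*max(|-1.8822| - 0.75, 0) = -1.1322
prox(x) = [0.0, 2.0615, -4.1657, -1.1322]
||prox(x)||_1 = 0.0 + 2.0615 + 4.1657 + 1.1322 = 7.3594


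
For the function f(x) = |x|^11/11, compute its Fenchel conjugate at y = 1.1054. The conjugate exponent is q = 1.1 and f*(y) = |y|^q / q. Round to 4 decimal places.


The conjugate exponent q satisfies 1/p + 1/q = 1.
p = 11, so q = 11/(11 - 1) = 1.1
|y|^q = 1.1054^1.1 = 1.1165
f*(1.1054) = 1.1165 / 1.1 = 1.015


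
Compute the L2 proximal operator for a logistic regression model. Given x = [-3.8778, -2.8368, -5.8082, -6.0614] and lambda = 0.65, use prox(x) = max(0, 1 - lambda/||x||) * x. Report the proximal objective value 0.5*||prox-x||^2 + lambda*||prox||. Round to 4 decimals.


Step 1: Compute ||x||.
||x|| = 9.6727
Step 2: Compute scaling factor.
scale = max(0, 1 - 0.65/9.6727) = 0.9328
Step 3: prox(x) = [-3.6172, -2.6462, -5.4179, -5.6541]
||prox(x)|| = 9.0227
Step 4: Proximal objective.
0.5*||prox-x||^2 = 0.2113
lambda*||prox|| = 5.8648
Total = 6.076


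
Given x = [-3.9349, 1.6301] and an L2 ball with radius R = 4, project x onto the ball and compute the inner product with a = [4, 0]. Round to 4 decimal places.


Step 1: Compute ||x|| (intermediates to 6 decimals).
||x|| = sqrt((-3.9349)^2 + 1.6301^2) = 4.259186
Step 2: Project.
Since ||x|| > R, scale = R/||x|| = 4/4.259186 = 0.939147, proj(x) = scale * x
proj(x) = [-3.69545, 1.530904]
Step 3: Dot product.
a^T * proj(x) = 4*(-3.69545) + 0*1.530904 = -14.7818


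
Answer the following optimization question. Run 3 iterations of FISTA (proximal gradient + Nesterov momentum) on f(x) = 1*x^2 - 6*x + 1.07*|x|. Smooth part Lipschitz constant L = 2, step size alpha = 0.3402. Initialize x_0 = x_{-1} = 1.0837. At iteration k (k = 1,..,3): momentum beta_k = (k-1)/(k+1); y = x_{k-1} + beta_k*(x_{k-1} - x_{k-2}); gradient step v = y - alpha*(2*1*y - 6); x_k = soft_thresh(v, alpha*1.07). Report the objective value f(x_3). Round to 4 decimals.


FISTA on f(x) = 1*x^2 - 6*x + 1.07*|x|
L = 2, alpha = 0.3402
Iteration 1: beta = 0.0, y = 1.0837 + 0.0*(1.0837 - 1.0837) = 1.0837
  grad(y) = -3.8326, v = y - alpha*grad = 2.3876
  prox(v) = soft_thresh(2.3876, 0.364) = 2.0235
Iteration 2: beta = 0.3333, y = 2.0235 + 0.3333*(2.0235 - 1.0837) = 2.3368
  grad(y) = -1.3264, v = y - alpha*grad = 2.788
  prox(v) = soft_thresh(2.788, 0.364) = 2.424
Iteration 3: beta = 0.5, y = 2.424 + 0.5*(2.424 - 2.0235) = 2.6243
  grad(y) = -0.7514, v = y - alpha*grad = 2.8799
  prox(v) = soft_thresh(2.8799, 0.364) = 2.5159
f(x_3) = 1*2.5159^2 - 6*2.5159 + 1.07*|2.5159| = -6.0736


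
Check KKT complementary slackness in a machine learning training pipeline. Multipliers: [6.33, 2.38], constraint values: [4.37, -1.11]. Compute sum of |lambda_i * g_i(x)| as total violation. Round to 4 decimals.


KKT complementary slackness check:
lambda_1 * g_1 = 6.33 * 4.37 = 27.6621
lambda_2 * g_2 = 2.38 * -1.11 = -2.6418
Total violation = 27.6621 + 2.6418 = 30.3039


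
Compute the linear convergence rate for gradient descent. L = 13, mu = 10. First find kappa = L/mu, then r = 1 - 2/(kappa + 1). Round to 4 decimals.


Step 1: Compute the condition number.
kappa = L/mu = 13/10 = 1.3
Step 2: Compute the convergence rate.
r = 1 - 2/(kappa + 1) = 1 - 2*mu/(L + mu) = (L - mu)/(L + mu) = 3/23 = 0.1304


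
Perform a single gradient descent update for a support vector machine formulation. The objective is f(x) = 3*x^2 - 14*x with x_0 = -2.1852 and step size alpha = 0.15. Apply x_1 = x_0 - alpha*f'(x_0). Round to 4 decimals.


We compute the gradient at x_0 and apply the update.
f'(x) = 6*x - 14
f'(-2.1852) = 6*-2.1852 - 14 = -27.1112
x_1 = -2.1852 - 0.15*-27.1112 = 1.8815


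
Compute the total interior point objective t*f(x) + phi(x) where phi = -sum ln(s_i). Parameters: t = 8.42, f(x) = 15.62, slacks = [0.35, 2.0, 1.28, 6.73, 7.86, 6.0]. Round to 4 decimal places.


Step 1: Compute log-barrier.
ln values: [-1.0498, 0.6931, 0.2469, 1.9066, 2.0618, 1.7918]
phi = -(-1.0498 + 0.6931 + 0.2469 + 1.9066 + 2.0618 + 1.7918) = -5.6503
Step 2: Compute augmented objective.
t*f(x) = 8.42*15.62 = 131.5204
Total = 131.5204 - 5.6503 = 125.8701


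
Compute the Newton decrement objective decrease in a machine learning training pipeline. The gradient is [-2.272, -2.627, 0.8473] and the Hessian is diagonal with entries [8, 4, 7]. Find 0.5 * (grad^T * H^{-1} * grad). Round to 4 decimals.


Step 1: H is diagonal, so H^(-1) * g = [-0.284, -0.6568, 0.121].
Step 2: g^T H^(-1) g = sum_i g_i^2 / H_ii
  = (-2.272)^2/8 + (-2.627)^2/4 + (0.8473)^2/7
  = 0.6452 + 1.7253 + 0.1026 = 2.4731
Step 3: Objective decrease = 0.5 * g^T H^(-1) g = 1.2365


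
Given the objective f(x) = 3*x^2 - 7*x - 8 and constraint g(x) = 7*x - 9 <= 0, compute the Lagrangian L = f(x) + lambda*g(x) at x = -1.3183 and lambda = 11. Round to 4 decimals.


Step 1: Evaluate f(x).
f(-1.3183) = 3*(-1.3183)^2 - 7*(-1.3183) - 8 = 6.4418
Step 2: Evaluate g(x).
g(-1.3183) = 7*-1.3183 - 9 = -18.2281
Step 3: Compute Lagrangian.
L = 6.4418 + 11*-18.2281 = -194.0673


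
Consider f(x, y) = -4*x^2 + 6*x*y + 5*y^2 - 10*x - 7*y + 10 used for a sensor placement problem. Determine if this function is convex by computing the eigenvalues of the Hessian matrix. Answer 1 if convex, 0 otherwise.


The Hessian of f(x,y) = -4*x^2 + 6*x*y + 5*y^2 - 10*x - 7*y + 10 is:
H = [[-8, 6], [6, 10]]
Trace = -8 + 10 = 2
Determinant = -8*10 - (6)^2 = -116
Discriminant = (2)^2 - 4*-116 = 468.0
Eigenvalues: lambda_1 = -9.8167, lambda_2 = 11.8167
The function is not convex.

0


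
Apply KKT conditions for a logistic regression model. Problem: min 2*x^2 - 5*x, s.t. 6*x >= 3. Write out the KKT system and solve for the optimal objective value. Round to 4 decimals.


Step 1: Try lambda = 0 (constraint inactive).
Stationarity: 2*2*x - 5 = 0
x* = 5/(2*2) = 1.25
Check constraint: 6*1.25 = 7.5 >= 3 -- satisfied.
Step 2: Compute optimal value.
f(x*) = 2*1.25^2 - 5*1.25 = -3.125


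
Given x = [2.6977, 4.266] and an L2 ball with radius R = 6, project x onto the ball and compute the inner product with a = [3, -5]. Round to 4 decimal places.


Step 1: Compute ||x|| (intermediates to 6 decimals).
||x|| = sqrt(2.6977^2 + 4.266^2) = 5.047409
Step 2: Project.
Since ||x|| <= R, proj = x (no scaling needed).
proj(x) = [2.6977, 4.266]
Step 3: Dot product.
a^T * proj(x) = 3*2.6977 - 5*4.266 = -13.2369


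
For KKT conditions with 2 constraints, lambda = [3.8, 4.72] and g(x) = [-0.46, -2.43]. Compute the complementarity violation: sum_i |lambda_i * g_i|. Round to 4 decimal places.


KKT complementary slackness check:
lambda_1 * g_1 = 3.8 * -0.46 = -1.748
lambda_2 * g_2 = 4.72 * -2.43 = -11.4696
Total violation = 1.748 + 11.4696 = 13.2176


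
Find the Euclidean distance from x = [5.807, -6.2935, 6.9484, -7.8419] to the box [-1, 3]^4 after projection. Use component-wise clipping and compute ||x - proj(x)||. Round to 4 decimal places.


Project each component onto [-1, 3].
clip(5.807) = 3.0, clip(-6.2935) = -1.0, clip(6.9484) = 3.0, clip(-7.8419) = -1.0
Projection = [3.0, -1.0, 3.0, -1.0]
Squared diffs: [7.8792, 28.0211, 15.5899, 46.8116]
Distance = sqrt(98.3018) = 9.9147


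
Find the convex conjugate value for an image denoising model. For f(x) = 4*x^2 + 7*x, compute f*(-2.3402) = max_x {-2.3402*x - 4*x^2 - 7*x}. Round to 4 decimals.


f*(y) = sup_x {y*x - a*x^2 - b*x} = sup_x {(y-b)*x - a*x^2}
FOC: (y - b) - 2a*x = 0 => x* = (y - b)/(2a)
x* = (-2.3402 - 7)/(2*4) = -1.1675
f*(-2.3402) = (y-b)^2/(4a) = (-2.3402 - 7)^2/(4*4)
= 87.2393/16 = 5.4525


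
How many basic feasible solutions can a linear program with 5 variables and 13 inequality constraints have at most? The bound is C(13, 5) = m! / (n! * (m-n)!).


Each vertex corresponds to some choice of n active constraints out of m, so the number of vertices is at most C(m, n) = m! / (n!(m-n)!).
m = 13, n = 5
Numerator: 13 * 12 * 11 * 10 * 9
Denominator: 5! = 120
C(13, 5) = 1287


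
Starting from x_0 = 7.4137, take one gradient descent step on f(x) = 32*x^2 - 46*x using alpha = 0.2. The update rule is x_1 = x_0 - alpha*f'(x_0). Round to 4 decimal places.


We compute the gradient at x_0 and apply the update.
f'(x) = 64*x - 46
f'(7.4137) = 64*7.4137 - 46 = 428.4768
x_1 = 7.4137 - 0.2*428.4768 = -78.2817


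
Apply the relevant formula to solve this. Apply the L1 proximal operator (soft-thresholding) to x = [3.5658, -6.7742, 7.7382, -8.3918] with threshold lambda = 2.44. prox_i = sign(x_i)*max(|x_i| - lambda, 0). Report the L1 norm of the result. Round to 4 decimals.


Soft-thresholding with lambda = 2.44:
prox(3.5658) = sign(3.5658)*max(|3.5658| - 2.44, 0) = 1.1258
prox(-6.7742) = sign(-6.7742)*max(|-6.7742| - 2.44, 0) = -4.3342
prox(7.7382) = sign(7.7382)*max(|7.7382| - 2.44, 0) = 5.2982
prox(-8.3918) = sign(-8.3918)*max(|-8.3918| - 2.44, 0) = -5.9518
prox(x) = [1.1258, -4.3342, 5.2982, -5.9518]
||prox(x)||_1 = 1.1258 + 4.3342 + 5.2982 + 5.9518 = 16.71


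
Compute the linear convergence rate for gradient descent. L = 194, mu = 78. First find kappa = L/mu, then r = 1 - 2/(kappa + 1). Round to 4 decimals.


Step 1: Compute the condition number.
kappa = L/mu = 194/78 = 2.4872
Step 2: Compute the convergence rate.
r = 1 - 2/(kappa + 1) = 1 - 2*mu/(L + mu) = (L - mu)/(L + mu) = 116/272 = 0.4265


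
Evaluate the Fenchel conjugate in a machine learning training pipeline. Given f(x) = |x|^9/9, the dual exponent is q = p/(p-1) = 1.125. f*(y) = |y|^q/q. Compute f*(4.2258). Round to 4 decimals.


The conjugate exponent q satisfies 1/p + 1/q = 1.
p = 9, so q = 9/(9 - 1) = 1.125
|y|^q = 4.2258^1.125 = 5.06
f*(4.2258) = 5.06 / 1.125 = 4.4977


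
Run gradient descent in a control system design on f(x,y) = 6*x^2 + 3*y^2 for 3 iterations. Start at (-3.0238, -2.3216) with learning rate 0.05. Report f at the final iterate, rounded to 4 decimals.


Gradient descent on f(x,y) = 6*x^2 + 3*y^2.
Starting point: (-3.0238, -2.3216), alpha = 0.05
Step 1: grad_x = 2*6*-3.0238 = -36.2856, grad_y = 2*3*-2.3216 = -13.9296
  x_1 = -3.0238 - 0.05*-36.2856 = -1.2095
  y_1 = -2.3216 - 0.05*-13.9296 = -1.6251
Step 2: grad_x = 2*6*-1.2095 = -14.5142, grad_y = 2*3*-1.6251 = -9.7507
  x_2 = -1.2095 - 0.05*-14.5142 = -0.4838
  y_2 = -1.6251 - 0.05*-9.7507 = -1.1376
Step 3: grad_x = 2*6*-0.4838 = -5.8057, grad_y = 2*3*-1.1376 = -6.8255
  x_3 = -0.4838 - 0.05*-5.8057 = -0.1935
  y_3 = -1.1376 - 0.05*-6.8255 = -0.7963
f(-0.1935, -0.7963) = 6*(-0.1935)^2 + 3*(-0.7963)^2 = 2.127


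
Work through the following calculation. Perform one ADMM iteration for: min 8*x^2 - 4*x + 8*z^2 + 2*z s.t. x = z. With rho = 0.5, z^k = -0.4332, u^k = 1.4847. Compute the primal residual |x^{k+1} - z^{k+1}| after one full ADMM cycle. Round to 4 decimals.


ADMM iteration with rho = 0.5, z^k = -0.4332, u^k = 1.4847
Step 1: x-update.
Minimize 8*x^2 - 4*x + (0.5/2)*(x + 0.4332 + 1.4847)^2
FOC: (2*8 + 0.5)*x = 4 + 0.5*(-0.4332 - 1.4847)
x^{k+1} = 0.1843
Step 2: z-update.
Minimize 8*z^2 + 2*z + (0.5/2)*(0.1843 - z + 1.4847)^2
FOC: (2*8 + 0.5)*z = -2 + 0.5*(0.1843 + 1.4847)
z^{k+1} = -0.0706
Step 3: u-update.
u^{k+1} = 1.4847 + 0.1843 + 0.0706 = 1.7396
Step 4: Primal residual = |0.1843 + 0.0706| = 0.2549


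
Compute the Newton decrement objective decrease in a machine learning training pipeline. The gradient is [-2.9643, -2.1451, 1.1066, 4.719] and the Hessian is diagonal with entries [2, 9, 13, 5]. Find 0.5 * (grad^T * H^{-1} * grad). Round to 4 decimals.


Step 1: H is diagonal, so H^(-1) * g = [-1.4822, -0.2383, 0.0851, 0.9438].
Step 2: g^T H^(-1) g = sum_i g_i^2 / H_ii
  = (-2.9643)^2/2 + (-2.1451)^2/9 + (1.1066)^2/13 + (4.719)^2/5
  = 4.3935 + 0.5113 + 0.0942 + 4.4538 = 9.4528
Step 3: Objective decrease = 0.5 * g^T H^(-1) g = 4.7264


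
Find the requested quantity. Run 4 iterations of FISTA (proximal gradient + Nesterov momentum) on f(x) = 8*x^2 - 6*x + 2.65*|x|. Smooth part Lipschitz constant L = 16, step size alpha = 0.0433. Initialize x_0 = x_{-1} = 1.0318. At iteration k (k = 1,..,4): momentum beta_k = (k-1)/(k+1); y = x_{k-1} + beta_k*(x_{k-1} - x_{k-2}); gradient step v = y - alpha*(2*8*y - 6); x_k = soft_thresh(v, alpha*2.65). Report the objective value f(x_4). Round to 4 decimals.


FISTA on f(x) = 8*x^2 - 6*x + 2.65*|x|
L = 16, alpha = 0.0433
Iteration 1: beta = 0.0, y = 1.0318 + 0.0*(1.0318 - 1.0318) = 1.0318
  grad(y) = 10.5088, v = y - alpha*grad = 0.5768
  prox(v) = soft_thresh(0.5768, 0.1147) = 0.462
Iteration 2: beta = 0.3333, y = 0.462 + 0.3333*(0.462 - 1.0318) = 0.2721
  grad(y) = -1.6464, v = y - alpha*grad = 0.3434
  prox(v) = soft_thresh(0.3434, 0.1147) = 0.2286
Iteration 3: beta = 0.5, y = 0.2286 + 0.5*(0.2286 - 0.462) = 0.112
  grad(y) = -4.2087, v = y - alpha*grad = 0.2942
  prox(v) = soft_thresh(0.2942, 0.1147) = 0.1794
Iteration 4: beta = 0.6, y = 0.1794 + 0.6*(0.1794 - 0.2286) = 0.1499
  grad(y) = -3.6011, v = y - alpha*grad = 0.3059
  prox(v) = soft_thresh(0.3059, 0.1147) = 0.1911
f(x_4) = 8*0.1911^2 - 6*0.1911 + 2.65*|0.1911| = -0.348
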